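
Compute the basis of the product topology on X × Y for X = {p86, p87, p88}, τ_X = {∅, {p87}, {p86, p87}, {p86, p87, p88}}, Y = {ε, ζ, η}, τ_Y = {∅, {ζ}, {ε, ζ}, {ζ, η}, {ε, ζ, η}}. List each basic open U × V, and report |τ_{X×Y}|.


Basis B = {∅ × ∅, {p87} × {ζ}, {p86, p87} × {ζ}, {p87} × {ε, ζ}, {p87} × {ζ, η}, {p86, p87, p88} × {ζ}, {p87} × {ε, ζ, η}, {p86, p87} × {ε, ζ}, {p86, p87} × {ζ, η}, {p86, p87} × {ε, ζ, η}, {p86, p87, p88} × {ε, ζ}, {p86, p87, p88} × {ζ, η}, {p86, p87, p88} × {ε, ζ, η}}; |τ_{X×Y}| = 30.

Enumerate products U × V with U ∈ τ_X, V ∈ τ_Y (deduplicated):
  ∅ × ∅ = {} (∅)
  {p87} × {ζ} = {(p87,ζ)}
  {p86, p87} × {ζ} = {(p86,ζ), (p87,ζ)}
  {p87} × {ε, ζ} = {(p87,ε), (p87,ζ)}
  {p87} × {ζ, η} = {(p87,ζ), (p87,η)}
  {p86, p87, p88} × {ζ} = {(p86,ζ), (p87,ζ), (p88,ζ)}
  {p87} × {ε, ζ, η} = {(p87,ε), (p87,ζ), (p87,η)}
  {p86, p87} × {ε, ζ} = {(p86,ε), (p86,ζ), (p87,ε), (p87,ζ)}
  {p86, p87} × {ζ, η} = {(p86,ζ), (p86,η), (p87,ζ), (p87,η)}
  {p86, p87} × {ε, ζ, η} = {(p86,ε), (p86,ζ), (p86,η), (p87,ε), (p87,ζ), (p87,η)}
  {p86, p87, p88} × {ε, ζ} = {(p86,ε), (p86,ζ), (p87,ε), (p87,ζ), (p88,ε), (p88,ζ)}
  {p86, p87, p88} × {ζ, η} = {(p86,ζ), (p86,η), (p87,ζ), (p87,η), (p88,ζ), (p88,η)}
  {p86, p87, p88} × {ε, ζ, η} = {(p86,ε), (p86,ζ), (p86,η), (p87,ε), (p87,ζ), (p87,η), (p88,ε), (p88,ζ), (p88,η)}
These 13 distinct sets form the basis B.
Close under arbitrary unions to get τ_{X×Y}; counting gives |τ_{X×Y}| = 30.


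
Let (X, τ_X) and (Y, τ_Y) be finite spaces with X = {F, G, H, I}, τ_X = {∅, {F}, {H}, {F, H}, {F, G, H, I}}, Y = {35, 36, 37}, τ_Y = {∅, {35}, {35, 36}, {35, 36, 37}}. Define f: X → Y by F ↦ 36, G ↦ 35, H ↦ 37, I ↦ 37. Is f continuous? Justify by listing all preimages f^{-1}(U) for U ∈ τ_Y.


f is NOT continuous.

Compute f^{-1}(U) for each U ∈ τ_Y:
  U = ∅: f^{-1}(U) = ∅ ∈ τ_X ✓.
  U = {35}: f^{-1}(U) = {G} ∉ τ_X ✗.
  U = {35, 36}: f^{-1}(U) = {F, G} ∉ τ_X ✗.
  U = {35, 36, 37}: f^{-1}(U) = {F, G, H, I} ∈ τ_X ✓.
Found U = {35} with f^{-1}(U) = {G} not in τ_X. Therefore f is NOT continuous.


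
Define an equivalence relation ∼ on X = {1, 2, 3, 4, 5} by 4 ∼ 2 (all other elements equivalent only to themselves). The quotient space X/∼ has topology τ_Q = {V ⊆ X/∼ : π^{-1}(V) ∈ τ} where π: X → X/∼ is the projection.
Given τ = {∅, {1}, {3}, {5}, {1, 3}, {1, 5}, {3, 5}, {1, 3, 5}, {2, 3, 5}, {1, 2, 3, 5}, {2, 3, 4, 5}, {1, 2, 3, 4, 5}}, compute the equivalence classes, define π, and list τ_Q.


X/∼ = {[1], [2=4], [3], [5]}; |τ_Q| = 10.

Equivalence classes: [1], [2=4], [3], [5].
Quotient map π: X → X/∼ sends 1 ↦ [1], 2 ↦ [2=4], 3 ↦ [3], 4 ↦ [2=4], 5 ↦ [5].
For each subset V ⊆ X/∼, compute π^{-1}(V) ⊆ X and check whether π^{-1}(V) ∈ τ. V is open in τ_Q iff π^{-1}(V) ∈ τ.
  V = {}: π^{-1}(V) = ∅ ∈ τ ✓.
  V = {[1]}: π^{-1}(V) = {1} ∈ τ ✓.
  V = {[2=4]}: π^{-1}(V) = {2, 4} ∉ τ ✗.
  V = {[1], [2=4]}: π^{-1}(V) = {1, 2, 4} ∉ τ ✗.
  V = {[3]}: π^{-1}(V) = {3} ∈ τ ✓.
  V = {[1], [3]}: π^{-1}(V) = {1, 3} ∈ τ ✓.
  V = {[2=4], [3]}: π^{-1}(V) = {2, 3, 4} ∉ τ ✗.
  V = {[1], [2=4], [3]}: π^{-1}(V) = {1, 2, 3, 4} ∉ τ ✗.
  V = {[5]}: π^{-1}(V) = {5} ∈ τ ✓.
  V = {[1], [5]}: π^{-1}(V) = {1, 5} ∈ τ ✓.
  V = {[2=4], [5]}: π^{-1}(V) = {2, 4, 5} ∉ τ ✗.
  V = {[1], [2=4], [5]}: π^{-1}(V) = {1, 2, 4, 5} ∉ τ ✗.
  V = {[3], [5]}: π^{-1}(V) = {3, 5} ∈ τ ✓.
  V = {[1], [3], [5]}: π^{-1}(V) = {1, 3, 5} ∈ τ ✓.
  V = {[2=4], [3], [5]}: π^{-1}(V) = {2, 3, 4, 5} ∈ τ ✓.
  V = {[1], [2=4], [3], [5]}: π^{-1}(V) = {1, 2, 3, 4, 5} ∈ τ ✓.
Open sets in the quotient: τ_Q = {{}, {[1]}, {[3]}, {[1], [3]}, {[5]}, {[1], [5]}, {[3], [5]}, {[1], [3], [5]}, {[2=4], [3], [5]}, {[1], [2=4], [3], [5]}} (10 elements).


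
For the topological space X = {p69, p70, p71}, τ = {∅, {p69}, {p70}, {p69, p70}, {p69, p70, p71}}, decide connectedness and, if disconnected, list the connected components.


(X, τ) is connected.

Find clopen sets (U ∈ τ with X ∖ U ∈ τ):
  U = ∅, X ∖ U = {p69, p70, p71} — both open, so U is clopen.
  U = {p69, p70, p71}, X ∖ U = ∅ — both open, so U is clopen.
Only trivial clopens (∅ and X) exist, so (X, τ) is connected.
Compute connected components by grouping points that agree on all clopens:
  component: {p69, p70, p71}


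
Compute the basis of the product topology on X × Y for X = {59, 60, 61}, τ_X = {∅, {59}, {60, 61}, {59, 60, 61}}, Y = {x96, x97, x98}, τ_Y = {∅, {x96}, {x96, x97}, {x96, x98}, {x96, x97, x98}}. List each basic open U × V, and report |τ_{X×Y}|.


Basis B = {∅ × ∅, {59} × {x96}, {59} × {x96, x97}, {59} × {x96, x98}, {60, 61} × {x96}, {59} × {x96, x97, x98}, {59, 60, 61} × {x96}, {60, 61} × {x96, x97}, {60, 61} × {x96, x98}, {59, 60, 61} × {x96, x97}, {59, 60, 61} × {x96, x98}, {60, 61} × {x96, x97, x98}, {59, 60, 61} × {x96, x97, x98}}; |τ_{X×Y}| = 25.

Enumerate products U × V with U ∈ τ_X, V ∈ τ_Y (deduplicated):
  ∅ × ∅ = {} (∅)
  {59} × {x96} = {(59,x96)}
  {59} × {x96, x97} = {(59,x96), (59,x97)}
  {59} × {x96, x98} = {(59,x96), (59,x98)}
  {60, 61} × {x96} = {(60,x96), (61,x96)}
  {59} × {x96, x97, x98} = {(59,x96), (59,x97), (59,x98)}
  {59, 60, 61} × {x96} = {(59,x96), (60,x96), (61,x96)}
  {60, 61} × {x96, x97} = {(60,x96), (60,x97), (61,x96), (61,x97)}
  {60, 61} × {x96, x98} = {(60,x96), (60,x98), (61,x96), (61,x98)}
  {59, 60, 61} × {x96, x97} = {(59,x96), (59,x97), (60,x96), (60,x97), (61,x96), (61,x97)}
  {59, 60, 61} × {x96, x98} = {(59,x96), (59,x98), (60,x96), (60,x98), (61,x96), (61,x98)}
  {60, 61} × {x96, x97, x98} = {(60,x96), (60,x97), (60,x98), (61,x96), (61,x97), (61,x98)}
  {59, 60, 61} × {x96, x97, x98} = {(59,x96), (59,x97), (59,x98), (60,x96), (60,x97), (60,x98), (61,x96), (61,x97), (61,x98)}
These 13 distinct sets form the basis B.
Close under arbitrary unions to get τ_{X×Y}; counting gives |τ_{X×Y}| = 25.


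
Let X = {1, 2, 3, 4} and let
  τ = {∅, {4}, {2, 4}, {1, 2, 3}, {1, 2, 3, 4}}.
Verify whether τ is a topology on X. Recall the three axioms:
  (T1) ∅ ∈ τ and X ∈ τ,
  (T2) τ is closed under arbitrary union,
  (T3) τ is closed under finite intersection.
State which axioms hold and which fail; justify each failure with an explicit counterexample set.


τ is NOT a topology on X.

Axiom (T1): ∅ ∈ τ? Yes; X ∈ τ? Yes.
Axiom (T2/T3): check pairwise unions and intersections of members of τ.
Counterexample for (T3): {2, 4} ∩ {1, 2, 3} = {2} ∉ τ. Therefore τ is NOT a topology.


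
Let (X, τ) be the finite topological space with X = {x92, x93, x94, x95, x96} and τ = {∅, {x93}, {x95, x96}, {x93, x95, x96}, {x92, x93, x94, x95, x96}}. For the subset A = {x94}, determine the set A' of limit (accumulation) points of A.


A' = {x92}

For each x ∈ X, list the open sets U ∈ τ with x ∈ U, then check whether U ∩ (A ∖ {x}) ≠ ∅ for every such U.
  x = x92: opens ∋ x are {x92, x93, x94, x95, x96}; each meets A ∖ {x92}, so x IS a limit point.
  x = x93: open {x93} ∋ x has {x93} ∩ (A ∖ {x93}) = ∅, so x is NOT a limit point.
  x = x94: open {x92, x93, x94, x95, x96} ∋ x has {x92, x93, x94, x95, x96} ∩ (A ∖ {x94}) = ∅, so x is NOT a limit point.
  x = x95: open {x95, x96} ∋ x has {x95, x96} ∩ (A ∖ {x95}) = ∅, so x is NOT a limit point.
  x = x96: open {x95, x96} ∋ x has {x95, x96} ∩ (A ∖ {x96}) = ∅, so x is NOT a limit point.
Collecting: A' = {x92}.


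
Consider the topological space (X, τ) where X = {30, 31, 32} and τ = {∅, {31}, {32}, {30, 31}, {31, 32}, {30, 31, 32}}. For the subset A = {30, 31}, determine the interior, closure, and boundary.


int(A) = {30, 31}, cl(A) = {30, 31}, ∂A = ∅.

Closed sets in (X, τ) are complements of opens:
  closed(X, τ) = {∅, {30}, {32}, {30, 31}, {30, 32}, {30, 31, 32}}.
int(A) = ⋃ {U ∈ τ : U ⊆ A}. Opens contained in A: ∅, {31}, {30, 31}.
Taking the union of these: int(A) = {30, 31}.
cl(A) = ⋂ {C closed : A ⊆ C}. Closed sets containing A: {30, 31}, {30, 31, 32}.
Intersecting these: cl(A) = {30, 31}.
∂A = cl(A) ∖ int(A) = {30, 31} ∖ {30, 31} = ∅.


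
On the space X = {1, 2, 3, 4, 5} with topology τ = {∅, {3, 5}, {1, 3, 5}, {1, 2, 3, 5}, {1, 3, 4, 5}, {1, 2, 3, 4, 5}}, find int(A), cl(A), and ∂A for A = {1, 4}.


int(A) = ∅, cl(A) = {1, 2, 4}, ∂A = {1, 2, 4}.

Closed sets in (X, τ) are complements of opens:
  closed(X, τ) = {∅, {2}, {4}, {2, 4}, {1, 2, 4}, {1, 2, 3, 4, 5}}.
int(A) = ⋃ {U ∈ τ : U ⊆ A}. Opens contained in A: ∅.
Taking the union of these: int(A) = ∅.
cl(A) = ⋂ {C closed : A ⊆ C}. Closed sets containing A: {1, 2, 4}, {1, 2, 3, 4, 5}.
Intersecting these: cl(A) = {1, 2, 4}.
∂A = cl(A) ∖ int(A) = {1, 2, 4} ∖ ∅ = {1, 2, 4}.


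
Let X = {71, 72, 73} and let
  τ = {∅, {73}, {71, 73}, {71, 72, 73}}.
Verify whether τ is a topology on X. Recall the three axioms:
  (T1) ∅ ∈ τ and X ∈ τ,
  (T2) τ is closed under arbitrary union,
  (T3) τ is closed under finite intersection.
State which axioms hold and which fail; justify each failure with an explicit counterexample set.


τ IS a topology on X.

Axiom (T1): ∅ ∈ τ? Yes; X ∈ τ? Yes.
Axiom (T2/T3): check pairwise unions and intersections of members of τ.
All pairwise intersections and unions checked — each lies in τ. Therefore τ satisfies (T1), (T2), (T3): it IS a topology on X.


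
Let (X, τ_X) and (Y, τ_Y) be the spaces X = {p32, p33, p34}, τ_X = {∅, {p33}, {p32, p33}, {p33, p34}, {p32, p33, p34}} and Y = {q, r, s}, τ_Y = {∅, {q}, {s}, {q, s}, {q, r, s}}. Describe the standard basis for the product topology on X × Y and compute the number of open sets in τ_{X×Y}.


Basis B = {∅ × ∅, {p33} × {q}, {p33} × {s}, {p32, p33} × {q}, {p32, p33} × {s}, {p33} × {q, s}, {p33, p34} × {q}, {p33, p34} × {s}, {p32, p33, p34} × {q}, {p32, p33, p34} × {s}, {p33} × {q, r, s}, {p32, p33} × {q, s}, {p33, p34} × {q, s}, {p32, p33} × {q, r, s}, {p32, p33, p34} × {q, s}, {p33, p34} × {q, r, s}, {p32, p33, p34} × {q, r, s}}; |τ_{X×Y}| = 50.

Enumerate products U × V with U ∈ τ_X, V ∈ τ_Y (deduplicated):
  ∅ × ∅ = {} (∅)
  {p33} × {q} = {(p33,q)}
  {p33} × {s} = {(p33,s)}
  {p32, p33} × {q} = {(p32,q), (p33,q)}
  {p32, p33} × {s} = {(p32,s), (p33,s)}
  {p33} × {q, s} = {(p33,q), (p33,s)}
  {p33, p34} × {q} = {(p33,q), (p34,q)}
  {p33, p34} × {s} = {(p33,s), (p34,s)}
  {p32, p33, p34} × {q} = {(p32,q), (p33,q), (p34,q)}
  {p32, p33, p34} × {s} = {(p32,s), (p33,s), (p34,s)}
  {p33} × {q, r, s} = {(p33,q), (p33,r), (p33,s)}
  {p32, p33} × {q, s} = {(p32,q), (p32,s), (p33,q), (p33,s)}
  {p33, p34} × {q, s} = {(p33,q), (p33,s), (p34,q), (p34,s)}
  {p32, p33} × {q, r, s} = {(p32,q), (p32,r), (p32,s), (p33,q), (p33,r), (p33,s)}
  {p32, p33, p34} × {q, s} = {(p32,q), (p32,s), (p33,q), (p33,s), (p34,q), (p34,s)}
  {p33, p34} × {q, r, s} = {(p33,q), (p33,r), (p33,s), (p34,q), (p34,r), (p34,s)}
  {p32, p33, p34} × {q, r, s} = {(p32,q), (p32,r), (p32,s), (p33,q), (p33,r), (p33,s), (p34,q), (p34,r), (p34,s)}
These 17 distinct sets form the basis B.
Close under arbitrary unions to get τ_{X×Y}; counting gives |τ_{X×Y}| = 50.


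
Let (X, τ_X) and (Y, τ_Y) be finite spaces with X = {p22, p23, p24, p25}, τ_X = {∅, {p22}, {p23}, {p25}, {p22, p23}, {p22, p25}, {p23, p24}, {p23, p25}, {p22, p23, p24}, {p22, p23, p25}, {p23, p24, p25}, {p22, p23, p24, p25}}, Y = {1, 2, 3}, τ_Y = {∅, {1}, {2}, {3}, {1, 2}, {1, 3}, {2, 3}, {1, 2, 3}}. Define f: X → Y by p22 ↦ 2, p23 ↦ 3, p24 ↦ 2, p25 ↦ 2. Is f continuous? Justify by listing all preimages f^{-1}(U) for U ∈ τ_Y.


f is NOT continuous.

Compute f^{-1}(U) for each U ∈ τ_Y:
  U = ∅: f^{-1}(U) = ∅ ∈ τ_X ✓.
  U = {1}: f^{-1}(U) = ∅ ∈ τ_X ✓.
  U = {2}: f^{-1}(U) = {p22, p24, p25} ∉ τ_X ✗.
  U = {3}: f^{-1}(U) = {p23} ∈ τ_X ✓.
  U = {1, 2}: f^{-1}(U) = {p22, p24, p25} ∉ τ_X ✗.
  U = {1, 3}: f^{-1}(U) = {p23} ∈ τ_X ✓.
  U = {2, 3}: f^{-1}(U) = {p22, p23, p24, p25} ∈ τ_X ✓.
  U = {1, 2, 3}: f^{-1}(U) = {p22, p23, p24, p25} ∈ τ_X ✓.
Found U = {2} with f^{-1}(U) = {p22, p24, p25} not in τ_X. Therefore f is NOT continuous.


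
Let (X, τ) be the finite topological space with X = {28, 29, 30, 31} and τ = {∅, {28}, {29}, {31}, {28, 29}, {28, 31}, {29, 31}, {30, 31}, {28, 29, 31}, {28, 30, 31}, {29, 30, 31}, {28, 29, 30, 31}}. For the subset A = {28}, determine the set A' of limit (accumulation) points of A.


A' = ∅

For each x ∈ X, list the open sets U ∈ τ with x ∈ U, then check whether U ∩ (A ∖ {x}) ≠ ∅ for every such U.
  x = 28: open {28} ∋ x has {28} ∩ (A ∖ {28}) = ∅, so x is NOT a limit point.
  x = 29: open {29} ∋ x has {29} ∩ (A ∖ {29}) = ∅, so x is NOT a limit point.
  x = 30: open {30, 31} ∋ x has {30, 31} ∩ (A ∖ {30}) = ∅, so x is NOT a limit point.
  x = 31: open {31} ∋ x has {31} ∩ (A ∖ {31}) = ∅, so x is NOT a limit point.
Collecting: A' = ∅.


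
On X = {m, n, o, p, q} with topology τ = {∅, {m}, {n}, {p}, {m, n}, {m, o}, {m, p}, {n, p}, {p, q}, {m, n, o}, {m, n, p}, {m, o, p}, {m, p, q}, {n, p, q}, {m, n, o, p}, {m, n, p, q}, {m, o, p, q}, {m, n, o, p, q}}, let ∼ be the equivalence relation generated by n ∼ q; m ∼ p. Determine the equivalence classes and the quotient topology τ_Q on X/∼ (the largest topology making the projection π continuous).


X/∼ = {[m=p], [n=q], [o]}; |τ_Q| = 5.

Equivalence classes: [m=p], [n=q], [o].
Quotient map π: X → X/∼ sends m ↦ [m=p], n ↦ [n=q], o ↦ [o], p ↦ [m=p], q ↦ [n=q].
For each subset V ⊆ X/∼, compute π^{-1}(V) ⊆ X and check whether π^{-1}(V) ∈ τ. V is open in τ_Q iff π^{-1}(V) ∈ τ.
  V = {}: π^{-1}(V) = ∅ ∈ τ ✓.
  V = {[m=p]}: π^{-1}(V) = {m, p} ∈ τ ✓.
  V = {[n=q]}: π^{-1}(V) = {n, q} ∉ τ ✗.
  V = {[m=p], [n=q]}: π^{-1}(V) = {m, n, p, q} ∈ τ ✓.
  V = {[o]}: π^{-1}(V) = {o} ∉ τ ✗.
  V = {[m=p], [o]}: π^{-1}(V) = {m, o, p} ∈ τ ✓.
  V = {[n=q], [o]}: π^{-1}(V) = {n, o, q} ∉ τ ✗.
  V = {[m=p], [n=q], [o]}: π^{-1}(V) = {m, n, o, p, q} ∈ τ ✓.
Open sets in the quotient: τ_Q = {{}, {[m=p]}, {[m=p], [n=q]}, {[m=p], [o]}, {[m=p], [n=q], [o]}} (5 elements).


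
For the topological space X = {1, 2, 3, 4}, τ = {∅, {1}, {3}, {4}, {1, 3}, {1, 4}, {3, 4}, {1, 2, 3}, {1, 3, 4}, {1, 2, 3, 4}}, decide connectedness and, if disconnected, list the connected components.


(X, τ) is disconnected; components = [{4}, {1, 2, 3}].

Find clopen sets (U ∈ τ with X ∖ U ∈ τ):
  U = ∅, X ∖ U = {1, 2, 3, 4} — both open, so U is clopen.
  U = {4}, X ∖ U = {1, 2, 3} — both open, so U is clopen.
  U = {1, 2, 3}, X ∖ U = {4} — both open, so U is clopen.
  U = {1, 2, 3, 4}, X ∖ U = ∅ — both open, so U is clopen.
Nontrivial clopen(s) exist: e.g. {1, 2, 3}. So (X, τ) is disconnected.
Compute connected components by grouping points that agree on all clopens:
  component: {4}
  component: {1, 2, 3}


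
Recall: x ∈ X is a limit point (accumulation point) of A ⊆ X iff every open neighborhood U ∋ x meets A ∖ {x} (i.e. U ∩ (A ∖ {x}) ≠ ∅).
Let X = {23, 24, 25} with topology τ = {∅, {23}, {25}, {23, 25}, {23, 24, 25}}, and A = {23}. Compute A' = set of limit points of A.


A' = {24}

For each x ∈ X, list the open sets U ∈ τ with x ∈ U, then check whether U ∩ (A ∖ {x}) ≠ ∅ for every such U.
  x = 23: open {23} ∋ x has {23} ∩ (A ∖ {23}) = ∅, so x is NOT a limit point.
  x = 24: opens ∋ x are {23, 24, 25}; each meets A ∖ {24}, so x IS a limit point.
  x = 25: open {25} ∋ x has {25} ∩ (A ∖ {25}) = ∅, so x is NOT a limit point.
Collecting: A' = {24}.


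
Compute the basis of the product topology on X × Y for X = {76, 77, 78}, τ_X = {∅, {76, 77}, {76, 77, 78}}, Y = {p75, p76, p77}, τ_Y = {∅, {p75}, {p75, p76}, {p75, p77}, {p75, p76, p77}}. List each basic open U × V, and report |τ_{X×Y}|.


Basis B = {∅ × ∅, {76, 77} × {p75}, {76, 77, 78} × {p75}, {76, 77} × {p75, p76}, {76, 77} × {p75, p77}, {76, 77} × {p75, p76, p77}, {76, 77, 78} × {p75, p76}, {76, 77, 78} × {p75, p77}, {76, 77, 78} × {p75, p76, p77}}; |τ_{X×Y}| = 14.

Enumerate products U × V with U ∈ τ_X, V ∈ τ_Y (deduplicated):
  ∅ × ∅ = {} (∅)
  {76, 77} × {p75} = {(76,p75), (77,p75)}
  {76, 77, 78} × {p75} = {(76,p75), (77,p75), (78,p75)}
  {76, 77} × {p75, p76} = {(76,p75), (76,p76), (77,p75), (77,p76)}
  {76, 77} × {p75, p77} = {(76,p75), (76,p77), (77,p75), (77,p77)}
  {76, 77} × {p75, p76, p77} = {(76,p75), (76,p76), (76,p77), (77,p75), (77,p76), (77,p77)}
  {76, 77, 78} × {p75, p76} = {(76,p75), (76,p76), (77,p75), (77,p76), (78,p75), (78,p76)}
  {76, 77, 78} × {p75, p77} = {(76,p75), (76,p77), (77,p75), (77,p77), (78,p75), (78,p77)}
  {76, 77, 78} × {p75, p76, p77} = {(76,p75), (76,p76), (76,p77), (77,p75), (77,p76), (77,p77), (78,p75), (78,p76), (78,p77)}
These 9 distinct sets form the basis B.
Close under arbitrary unions to get τ_{X×Y}; counting gives |τ_{X×Y}| = 14.


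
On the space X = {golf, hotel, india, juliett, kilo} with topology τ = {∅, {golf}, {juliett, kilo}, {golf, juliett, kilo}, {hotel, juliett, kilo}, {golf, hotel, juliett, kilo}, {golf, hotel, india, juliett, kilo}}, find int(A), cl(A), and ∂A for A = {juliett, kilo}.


int(A) = {juliett, kilo}, cl(A) = {hotel, india, juliett, kilo}, ∂A = {hotel, india}.

Closed sets in (X, τ) are complements of opens:
  closed(X, τ) = {∅, {india}, {golf, india}, {hotel, india}, {golf, hotel, india}, {hotel, india, juliett, kilo}, {golf, hotel, india, juliett, kilo}}.
int(A) = ⋃ {U ∈ τ : U ⊆ A}. Opens contained in A: ∅, {juliett, kilo}.
Taking the union of these: int(A) = {juliett, kilo}.
cl(A) = ⋂ {C closed : A ⊆ C}. Closed sets containing A: {hotel, india, juliett, kilo}, {golf, hotel, india, juliett, kilo}.
Intersecting these: cl(A) = {hotel, india, juliett, kilo}.
∂A = cl(A) ∖ int(A) = {hotel, india, juliett, kilo} ∖ {juliett, kilo} = {hotel, india}.


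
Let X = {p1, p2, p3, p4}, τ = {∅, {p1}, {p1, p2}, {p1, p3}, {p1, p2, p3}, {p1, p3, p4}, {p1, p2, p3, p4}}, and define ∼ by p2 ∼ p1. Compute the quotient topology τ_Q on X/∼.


X/∼ = {[p1=p2], [p3], [p4]}; |τ_Q| = 4.

Equivalence classes: [p1=p2], [p3], [p4].
Quotient map π: X → X/∼ sends p1 ↦ [p1=p2], p2 ↦ [p1=p2], p3 ↦ [p3], p4 ↦ [p4].
For each subset V ⊆ X/∼, compute π^{-1}(V) ⊆ X and check whether π^{-1}(V) ∈ τ. V is open in τ_Q iff π^{-1}(V) ∈ τ.
  V = {}: π^{-1}(V) = ∅ ∈ τ ✓.
  V = {[p1=p2]}: π^{-1}(V) = {p1, p2} ∈ τ ✓.
  V = {[p3]}: π^{-1}(V) = {p3} ∉ τ ✗.
  V = {[p1=p2], [p3]}: π^{-1}(V) = {p1, p2, p3} ∈ τ ✓.
  V = {[p4]}: π^{-1}(V) = {p4} ∉ τ ✗.
  V = {[p1=p2], [p4]}: π^{-1}(V) = {p1, p2, p4} ∉ τ ✗.
  V = {[p3], [p4]}: π^{-1}(V) = {p3, p4} ∉ τ ✗.
  V = {[p1=p2], [p3], [p4]}: π^{-1}(V) = {p1, p2, p3, p4} ∈ τ ✓.
Open sets in the quotient: τ_Q = {{}, {[p1=p2]}, {[p1=p2], [p3]}, {[p1=p2], [p3], [p4]}} (4 elements).


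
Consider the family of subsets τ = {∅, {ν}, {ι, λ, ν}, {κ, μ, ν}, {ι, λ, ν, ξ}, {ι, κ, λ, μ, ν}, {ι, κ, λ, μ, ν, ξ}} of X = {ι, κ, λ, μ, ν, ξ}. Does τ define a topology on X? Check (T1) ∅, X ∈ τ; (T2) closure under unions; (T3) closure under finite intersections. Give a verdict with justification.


τ IS a topology on X.

Axiom (T1): ∅ ∈ τ? Yes; X ∈ τ? Yes.
Axiom (T2/T3): check pairwise unions and intersections of members of τ.
All pairwise intersections and unions checked — each lies in τ. Therefore τ satisfies (T1), (T2), (T3): it IS a topology on X.


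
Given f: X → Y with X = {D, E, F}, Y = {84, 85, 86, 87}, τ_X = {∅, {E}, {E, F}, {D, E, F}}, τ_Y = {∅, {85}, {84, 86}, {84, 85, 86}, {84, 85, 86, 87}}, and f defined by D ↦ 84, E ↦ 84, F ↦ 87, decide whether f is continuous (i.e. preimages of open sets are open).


f is NOT continuous.

Compute f^{-1}(U) for each U ∈ τ_Y:
  U = ∅: f^{-1}(U) = ∅ ∈ τ_X ✓.
  U = {85}: f^{-1}(U) = ∅ ∈ τ_X ✓.
  U = {84, 86}: f^{-1}(U) = {D, E} ∉ τ_X ✗.
  U = {84, 85, 86}: f^{-1}(U) = {D, E} ∉ τ_X ✗.
  U = {84, 85, 86, 87}: f^{-1}(U) = {D, E, F} ∈ τ_X ✓.
Found U = {84, 86} with f^{-1}(U) = {D, E} not in τ_X. Therefore f is NOT continuous.


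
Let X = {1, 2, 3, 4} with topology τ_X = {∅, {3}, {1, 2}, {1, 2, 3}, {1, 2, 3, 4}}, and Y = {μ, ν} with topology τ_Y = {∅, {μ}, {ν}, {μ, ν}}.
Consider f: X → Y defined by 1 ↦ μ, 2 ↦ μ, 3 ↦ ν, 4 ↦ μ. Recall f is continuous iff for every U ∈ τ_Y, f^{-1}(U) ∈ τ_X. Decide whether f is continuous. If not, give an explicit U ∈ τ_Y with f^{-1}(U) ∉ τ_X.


f is NOT continuous.

Compute f^{-1}(U) for each U ∈ τ_Y:
  U = ∅: f^{-1}(U) = ∅ ∈ τ_X ✓.
  U = {μ}: f^{-1}(U) = {1, 2, 4} ∉ τ_X ✗.
  U = {ν}: f^{-1}(U) = {3} ∈ τ_X ✓.
  U = {μ, ν}: f^{-1}(U) = {1, 2, 3, 4} ∈ τ_X ✓.
Found U = {μ} with f^{-1}(U) = {1, 2, 4} not in τ_X. Therefore f is NOT continuous.


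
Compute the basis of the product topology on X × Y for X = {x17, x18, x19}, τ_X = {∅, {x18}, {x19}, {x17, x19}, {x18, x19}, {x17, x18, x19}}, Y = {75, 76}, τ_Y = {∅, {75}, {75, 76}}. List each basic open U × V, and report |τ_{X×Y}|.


Basis B = {∅ × ∅, {x18} × {75}, {x19} × {75}, {x17, x19} × {75}, {x18} × {75, 76}, {x18, x19} × {75}, {x19} × {75, 76}, {x17, x18, x19} × {75}, {x17, x19} × {75, 76}, {x18, x19} × {75, 76}, {x17, x18, x19} × {75, 76}}; |τ_{X×Y}| = 18.

Enumerate products U × V with U ∈ τ_X, V ∈ τ_Y (deduplicated):
  ∅ × ∅ = {} (∅)
  {x18} × {75} = {(x18,75)}
  {x19} × {75} = {(x19,75)}
  {x17, x19} × {75} = {(x17,75), (x19,75)}
  {x18} × {75, 76} = {(x18,75), (x18,76)}
  {x18, x19} × {75} = {(x18,75), (x19,75)}
  {x19} × {75, 76} = {(x19,75), (x19,76)}
  {x17, x18, x19} × {75} = {(x17,75), (x18,75), (x19,75)}
  {x17, x19} × {75, 76} = {(x17,75), (x17,76), (x19,75), (x19,76)}
  {x18, x19} × {75, 76} = {(x18,75), (x18,76), (x19,75), (x19,76)}
  {x17, x18, x19} × {75, 76} = {(x17,75), (x17,76), (x18,75), (x18,76), (x19,75), (x19,76)}
These 11 distinct sets form the basis B.
Close under arbitrary unions to get τ_{X×Y}; counting gives |τ_{X×Y}| = 18.


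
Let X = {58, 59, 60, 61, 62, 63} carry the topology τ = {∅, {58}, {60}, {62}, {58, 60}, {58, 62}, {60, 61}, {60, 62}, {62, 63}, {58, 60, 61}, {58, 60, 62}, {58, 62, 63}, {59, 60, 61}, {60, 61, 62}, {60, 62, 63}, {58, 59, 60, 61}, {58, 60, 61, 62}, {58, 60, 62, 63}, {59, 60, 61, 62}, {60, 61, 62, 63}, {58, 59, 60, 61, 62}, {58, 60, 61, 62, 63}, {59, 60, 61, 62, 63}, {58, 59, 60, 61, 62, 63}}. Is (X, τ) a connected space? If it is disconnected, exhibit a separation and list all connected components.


(X, τ) is disconnected; components = [{58}, {62, 63}, {59, 60, 61}].

Find clopen sets (U ∈ τ with X ∖ U ∈ τ):
  U = ∅, X ∖ U = {58, 59, 60, 61, 62, 63} — both open, so U is clopen.
  U = {58}, X ∖ U = {59, 60, 61, 62, 63} — both open, so U is clopen.
  U = {62, 63}, X ∖ U = {58, 59, 60, 61} — both open, so U is clopen.
  U = {58, 62, 63}, X ∖ U = {59, 60, 61} — both open, so U is clopen.
  U = {59, 60, 61}, X ∖ U = {58, 62, 63} — both open, so U is clopen.
  U = {58, 59, 60, 61}, X ∖ U = {62, 63} — both open, so U is clopen.
  U = {59, 60, 61, 62, 63}, X ∖ U = {58} — both open, so U is clopen.
  U = {58, 59, 60, 61, 62, 63}, X ∖ U = ∅ — both open, so U is clopen.
Nontrivial clopen(s) exist: e.g. {58, 59, 60, 61}. So (X, τ) is disconnected.
Compute connected components by grouping points that agree on all clopens:
  component: {58}
  component: {62, 63}
  component: {59, 60, 61}


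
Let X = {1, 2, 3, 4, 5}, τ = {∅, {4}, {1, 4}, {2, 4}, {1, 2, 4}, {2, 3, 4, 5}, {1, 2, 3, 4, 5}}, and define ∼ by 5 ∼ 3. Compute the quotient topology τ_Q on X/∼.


X/∼ = {[1], [2], [3=5], [4]}; |τ_Q| = 7.

Equivalence classes: [1], [2], [3=5], [4].
Quotient map π: X → X/∼ sends 1 ↦ [1], 2 ↦ [2], 3 ↦ [3=5], 4 ↦ [4], 5 ↦ [3=5].
For each subset V ⊆ X/∼, compute π^{-1}(V) ⊆ X and check whether π^{-1}(V) ∈ τ. V is open in τ_Q iff π^{-1}(V) ∈ τ.
  V = {}: π^{-1}(V) = ∅ ∈ τ ✓.
  V = {[1]}: π^{-1}(V) = {1} ∉ τ ✗.
  V = {[2]}: π^{-1}(V) = {2} ∉ τ ✗.
  V = {[1], [2]}: π^{-1}(V) = {1, 2} ∉ τ ✗.
  V = {[3=5]}: π^{-1}(V) = {3, 5} ∉ τ ✗.
  V = {[1], [3=5]}: π^{-1}(V) = {1, 3, 5} ∉ τ ✗.
  V = {[2], [3=5]}: π^{-1}(V) = {2, 3, 5} ∉ τ ✗.
  V = {[1], [2], [3=5]}: π^{-1}(V) = {1, 2, 3, 5} ∉ τ ✗.
  V = {[4]}: π^{-1}(V) = {4} ∈ τ ✓.
  V = {[1], [4]}: π^{-1}(V) = {1, 4} ∈ τ ✓.
  V = {[2], [4]}: π^{-1}(V) = {2, 4} ∈ τ ✓.
  V = {[1], [2], [4]}: π^{-1}(V) = {1, 2, 4} ∈ τ ✓.
  V = {[3=5], [4]}: π^{-1}(V) = {3, 4, 5} ∉ τ ✗.
  V = {[1], [3=5], [4]}: π^{-1}(V) = {1, 3, 4, 5} ∉ τ ✗.
  V = {[2], [3=5], [4]}: π^{-1}(V) = {2, 3, 4, 5} ∈ τ ✓.
  V = {[1], [2], [3=5], [4]}: π^{-1}(V) = {1, 2, 3, 4, 5} ∈ τ ✓.
Open sets in the quotient: τ_Q = {{}, {[4]}, {[1], [4]}, {[2], [4]}, {[1], [2], [4]}, {[2], [3=5], [4]}, {[1], [2], [3=5], [4]}} (7 elements).


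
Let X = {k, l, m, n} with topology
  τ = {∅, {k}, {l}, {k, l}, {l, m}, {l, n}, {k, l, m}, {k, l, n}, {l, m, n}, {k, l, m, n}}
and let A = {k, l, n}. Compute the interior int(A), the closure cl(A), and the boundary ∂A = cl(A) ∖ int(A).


int(A) = {k, l, n}, cl(A) = {k, l, m, n}, ∂A = {m}.

Closed sets in (X, τ) are complements of opens:
  closed(X, τ) = {∅, {k}, {m}, {n}, {k, m}, {k, n}, {m, n}, {k, m, n}, {l, m, n}, {k, l, m, n}}.
int(A) = ⋃ {U ∈ τ : U ⊆ A}. Opens contained in A: ∅, {k}, {l}, {k, l}, {l, n}, {k, l, n}.
Taking the union of these: int(A) = {k, l, n}.
cl(A) = ⋂ {C closed : A ⊆ C}. Closed sets containing A: {k, l, m, n}.
Intersecting these: cl(A) = {k, l, m, n}.
∂A = cl(A) ∖ int(A) = {k, l, m, n} ∖ {k, l, n} = {m}.


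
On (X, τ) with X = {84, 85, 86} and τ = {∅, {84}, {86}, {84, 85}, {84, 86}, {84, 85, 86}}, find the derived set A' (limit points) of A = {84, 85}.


A' = {85}

For each x ∈ X, list the open sets U ∈ τ with x ∈ U, then check whether U ∩ (A ∖ {x}) ≠ ∅ for every such U.
  x = 84: open {84} ∋ x has {84} ∩ (A ∖ {84}) = ∅, so x is NOT a limit point.
  x = 85: opens ∋ x are {84, 85}, {84, 85, 86}; each meets A ∖ {85}, so x IS a limit point.
  x = 86: open {86} ∋ x has {86} ∩ (A ∖ {86}) = ∅, so x is NOT a limit point.
Collecting: A' = {85}.


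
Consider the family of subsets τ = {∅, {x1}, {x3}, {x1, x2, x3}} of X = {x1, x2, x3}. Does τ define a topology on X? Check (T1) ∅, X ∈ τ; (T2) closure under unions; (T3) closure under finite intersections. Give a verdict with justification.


τ is NOT a topology on X.

Axiom (T1): ∅ ∈ τ? Yes; X ∈ τ? Yes.
Axiom (T2/T3): check pairwise unions and intersections of members of τ.
Counterexample for (T2): {x1} ∪ {x3} = {x1, x3} ∉ τ. Therefore τ is NOT a topology.


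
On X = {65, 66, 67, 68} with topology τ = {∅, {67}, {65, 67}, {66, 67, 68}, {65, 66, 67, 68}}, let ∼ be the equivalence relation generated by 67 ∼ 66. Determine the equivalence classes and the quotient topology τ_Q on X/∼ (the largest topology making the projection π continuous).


X/∼ = {[65], [66=67], [68]}; |τ_Q| = 3.

Equivalence classes: [65], [66=67], [68].
Quotient map π: X → X/∼ sends 65 ↦ [65], 66 ↦ [66=67], 67 ↦ [66=67], 68 ↦ [68].
For each subset V ⊆ X/∼, compute π^{-1}(V) ⊆ X and check whether π^{-1}(V) ∈ τ. V is open in τ_Q iff π^{-1}(V) ∈ τ.
  V = {}: π^{-1}(V) = ∅ ∈ τ ✓.
  V = {[65]}: π^{-1}(V) = {65} ∉ τ ✗.
  V = {[66=67]}: π^{-1}(V) = {66, 67} ∉ τ ✗.
  V = {[65], [66=67]}: π^{-1}(V) = {65, 66, 67} ∉ τ ✗.
  V = {[68]}: π^{-1}(V) = {68} ∉ τ ✗.
  V = {[65], [68]}: π^{-1}(V) = {65, 68} ∉ τ ✗.
  V = {[66=67], [68]}: π^{-1}(V) = {66, 67, 68} ∈ τ ✓.
  V = {[65], [66=67], [68]}: π^{-1}(V) = {65, 66, 67, 68} ∈ τ ✓.
Open sets in the quotient: τ_Q = {{}, {[66=67], [68]}, {[65], [66=67], [68]}} (3 elements).


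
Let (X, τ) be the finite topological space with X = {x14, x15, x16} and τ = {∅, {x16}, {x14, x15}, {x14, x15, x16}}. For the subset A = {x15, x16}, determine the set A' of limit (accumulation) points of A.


A' = {x14}

For each x ∈ X, list the open sets U ∈ τ with x ∈ U, then check whether U ∩ (A ∖ {x}) ≠ ∅ for every such U.
  x = x14: opens ∋ x are {x14, x15}, {x14, x15, x16}; each meets A ∖ {x14}, so x IS a limit point.
  x = x15: open {x14, x15} ∋ x has {x14, x15} ∩ (A ∖ {x15}) = ∅, so x is NOT a limit point.
  x = x16: open {x16} ∋ x has {x16} ∩ (A ∖ {x16}) = ∅, so x is NOT a limit point.
Collecting: A' = {x14}.


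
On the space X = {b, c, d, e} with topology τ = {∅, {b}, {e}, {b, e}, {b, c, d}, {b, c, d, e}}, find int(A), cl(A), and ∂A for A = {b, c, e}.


int(A) = {b, e}, cl(A) = {b, c, d, e}, ∂A = {c, d}.

Closed sets in (X, τ) are complements of opens:
  closed(X, τ) = {∅, {e}, {c, d}, {b, c, d}, {c, d, e}, {b, c, d, e}}.
int(A) = ⋃ {U ∈ τ : U ⊆ A}. Opens contained in A: ∅, {b}, {e}, {b, e}.
Taking the union of these: int(A) = {b, e}.
cl(A) = ⋂ {C closed : A ⊆ C}. Closed sets containing A: {b, c, d, e}.
Intersecting these: cl(A) = {b, c, d, e}.
∂A = cl(A) ∖ int(A) = {b, c, d, e} ∖ {b, e} = {c, d}.


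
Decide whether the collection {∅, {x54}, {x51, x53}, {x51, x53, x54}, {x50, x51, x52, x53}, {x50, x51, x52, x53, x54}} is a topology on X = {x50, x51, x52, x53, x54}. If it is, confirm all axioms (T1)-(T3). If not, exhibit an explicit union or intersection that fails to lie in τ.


τ IS a topology on X.

Axiom (T1): ∅ ∈ τ? Yes; X ∈ τ? Yes.
Axiom (T2/T3): check pairwise unions and intersections of members of τ.
All pairwise intersections and unions checked — each lies in τ. Therefore τ satisfies (T1), (T2), (T3): it IS a topology on X.


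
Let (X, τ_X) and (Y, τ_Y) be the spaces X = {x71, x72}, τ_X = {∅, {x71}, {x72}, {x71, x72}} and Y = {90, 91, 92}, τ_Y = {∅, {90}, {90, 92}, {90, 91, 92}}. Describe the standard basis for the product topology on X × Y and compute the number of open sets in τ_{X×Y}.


Basis B = {∅ × ∅, {x71} × {90}, {x72} × {90}, {x71} × {90, 92}, {x71, x72} × {90}, {x72} × {90, 92}, {x71} × {90, 91, 92}, {x72} × {90, 91, 92}, {x71, x72} × {90, 92}, {x71, x72} × {90, 91, 92}}; |τ_{X×Y}| = 16.

Enumerate products U × V with U ∈ τ_X, V ∈ τ_Y (deduplicated):
  ∅ × ∅ = {} (∅)
  {x71} × {90} = {(x71,90)}
  {x72} × {90} = {(x72,90)}
  {x71} × {90, 92} = {(x71,90), (x71,92)}
  {x71, x72} × {90} = {(x71,90), (x72,90)}
  {x72} × {90, 92} = {(x72,90), (x72,92)}
  {x71} × {90, 91, 92} = {(x71,90), (x71,91), (x71,92)}
  {x72} × {90, 91, 92} = {(x72,90), (x72,91), (x72,92)}
  {x71, x72} × {90, 92} = {(x71,90), (x71,92), (x72,90), (x72,92)}
  {x71, x72} × {90, 91, 92} = {(x71,90), (x71,91), (x71,92), (x72,90), (x72,91), (x72,92)}
These 10 distinct sets form the basis B.
Close under arbitrary unions to get τ_{X×Y}; counting gives |τ_{X×Y}| = 16.


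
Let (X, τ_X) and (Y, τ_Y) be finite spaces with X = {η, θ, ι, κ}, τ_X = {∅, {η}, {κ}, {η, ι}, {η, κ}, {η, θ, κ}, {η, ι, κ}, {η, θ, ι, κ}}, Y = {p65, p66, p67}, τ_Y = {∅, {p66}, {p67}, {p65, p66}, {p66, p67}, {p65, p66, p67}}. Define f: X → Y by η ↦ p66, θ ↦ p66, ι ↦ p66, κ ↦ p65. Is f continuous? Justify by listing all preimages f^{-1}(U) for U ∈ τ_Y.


f is NOT continuous.

Compute f^{-1}(U) for each U ∈ τ_Y:
  U = ∅: f^{-1}(U) = ∅ ∈ τ_X ✓.
  U = {p66}: f^{-1}(U) = {η, θ, ι} ∉ τ_X ✗.
  U = {p67}: f^{-1}(U) = ∅ ∈ τ_X ✓.
  U = {p65, p66}: f^{-1}(U) = {η, θ, ι, κ} ∈ τ_X ✓.
  U = {p66, p67}: f^{-1}(U) = {η, θ, ι} ∉ τ_X ✗.
  U = {p65, p66, p67}: f^{-1}(U) = {η, θ, ι, κ} ∈ τ_X ✓.
Found U = {p66} with f^{-1}(U) = {η, θ, ι} not in τ_X. Therefore f is NOT continuous.


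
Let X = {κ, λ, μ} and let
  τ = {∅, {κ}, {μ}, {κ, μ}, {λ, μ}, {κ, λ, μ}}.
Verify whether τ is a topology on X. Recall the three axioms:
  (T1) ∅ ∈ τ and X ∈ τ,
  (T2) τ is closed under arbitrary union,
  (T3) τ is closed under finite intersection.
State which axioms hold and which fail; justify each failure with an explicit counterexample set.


τ IS a topology on X.

Axiom (T1): ∅ ∈ τ? Yes; X ∈ τ? Yes.
Axiom (T2/T3): check pairwise unions and intersections of members of τ.
All pairwise intersections and unions checked — each lies in τ. Therefore τ satisfies (T1), (T2), (T3): it IS a topology on X.


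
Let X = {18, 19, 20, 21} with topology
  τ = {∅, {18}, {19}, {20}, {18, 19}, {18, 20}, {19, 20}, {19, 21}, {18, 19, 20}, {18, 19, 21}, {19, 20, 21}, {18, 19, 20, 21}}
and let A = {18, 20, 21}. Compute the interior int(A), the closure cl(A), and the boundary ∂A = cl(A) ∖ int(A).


int(A) = {18, 20}, cl(A) = {18, 20, 21}, ∂A = {21}.

Closed sets in (X, τ) are complements of opens:
  closed(X, τ) = {∅, {18}, {20}, {21}, {18, 20}, {18, 21}, {19, 21}, {20, 21}, {18, 19, 21}, {18, 20, 21}, {19, 20, 21}, {18, 19, 20, 21}}.
int(A) = ⋃ {U ∈ τ : U ⊆ A}. Opens contained in A: ∅, {18}, {20}, {18, 20}.
Taking the union of these: int(A) = {18, 20}.
cl(A) = ⋂ {C closed : A ⊆ C}. Closed sets containing A: {18, 20, 21}, {18, 19, 20, 21}.
Intersecting these: cl(A) = {18, 20, 21}.
∂A = cl(A) ∖ int(A) = {18, 20, 21} ∖ {18, 20} = {21}.


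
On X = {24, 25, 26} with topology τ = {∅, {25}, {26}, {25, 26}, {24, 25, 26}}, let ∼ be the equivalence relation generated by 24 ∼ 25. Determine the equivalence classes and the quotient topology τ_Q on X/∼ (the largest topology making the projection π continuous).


X/∼ = {[24=25], [26]}; |τ_Q| = 3.

Equivalence classes: [24=25], [26].
Quotient map π: X → X/∼ sends 24 ↦ [24=25], 25 ↦ [24=25], 26 ↦ [26].
For each subset V ⊆ X/∼, compute π^{-1}(V) ⊆ X and check whether π^{-1}(V) ∈ τ. V is open in τ_Q iff π^{-1}(V) ∈ τ.
  V = {}: π^{-1}(V) = ∅ ∈ τ ✓.
  V = {[24=25]}: π^{-1}(V) = {24, 25} ∉ τ ✗.
  V = {[26]}: π^{-1}(V) = {26} ∈ τ ✓.
  V = {[24=25], [26]}: π^{-1}(V) = {24, 25, 26} ∈ τ ✓.
Open sets in the quotient: τ_Q = {{}, {[26]}, {[24=25], [26]}} (3 elements).


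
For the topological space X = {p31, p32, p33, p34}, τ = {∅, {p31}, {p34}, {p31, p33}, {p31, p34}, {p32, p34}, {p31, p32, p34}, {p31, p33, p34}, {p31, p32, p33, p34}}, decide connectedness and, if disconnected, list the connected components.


(X, τ) is disconnected; components = [{p31, p33}, {p32, p34}].

Find clopen sets (U ∈ τ with X ∖ U ∈ τ):
  U = ∅, X ∖ U = {p31, p32, p33, p34} — both open, so U is clopen.
  U = {p31, p33}, X ∖ U = {p32, p34} — both open, so U is clopen.
  U = {p32, p34}, X ∖ U = {p31, p33} — both open, so U is clopen.
  U = {p31, p32, p33, p34}, X ∖ U = ∅ — both open, so U is clopen.
Nontrivial clopen(s) exist: e.g. {p31, p33}. So (X, τ) is disconnected.
Compute connected components by grouping points that agree on all clopens:
  component: {p31, p33}
  component: {p32, p34}


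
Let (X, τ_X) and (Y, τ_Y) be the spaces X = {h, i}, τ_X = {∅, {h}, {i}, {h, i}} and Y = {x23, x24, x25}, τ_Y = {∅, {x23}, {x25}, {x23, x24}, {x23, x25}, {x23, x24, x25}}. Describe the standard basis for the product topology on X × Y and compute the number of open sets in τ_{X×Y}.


Basis B = {∅ × ∅, {h} × {x23}, {h} × {x25}, {i} × {x23}, {i} × {x25}, {h} × {x23, x24}, {h} × {x23, x25}, {h, i} × {x23}, {h, i} × {x25}, {i} × {x23, x24}, {i} × {x23, x25}, {h} × {x23, x24, x25}, {i} × {x23, x24, x25}, {h, i} × {x23, x24}, {h, i} × {x23, x25}, {h, i} × {x23, x24, x25}}; |τ_{X×Y}| = 36.

Enumerate products U × V with U ∈ τ_X, V ∈ τ_Y (deduplicated):
  ∅ × ∅ = {} (∅)
  {h} × {x23} = {(h,x23)}
  {h} × {x25} = {(h,x25)}
  {i} × {x23} = {(i,x23)}
  {i} × {x25} = {(i,x25)}
  {h} × {x23, x24} = {(h,x23), (h,x24)}
  {h} × {x23, x25} = {(h,x23), (h,x25)}
  {h, i} × {x23} = {(h,x23), (i,x23)}
  {h, i} × {x25} = {(h,x25), (i,x25)}
  {i} × {x23, x24} = {(i,x23), (i,x24)}
  {i} × {x23, x25} = {(i,x23), (i,x25)}
  {h} × {x23, x24, x25} = {(h,x23), (h,x24), (h,x25)}
  {i} × {x23, x24, x25} = {(i,x23), (i,x24), (i,x25)}
  {h, i} × {x23, x24} = {(h,x23), (h,x24), (i,x23), (i,x24)}
  {h, i} × {x23, x25} = {(h,x23), (h,x25), (i,x23), (i,x25)}
  {h, i} × {x23, x24, x25} = {(h,x23), (h,x24), (h,x25), (i,x23), (i,x24), (i,x25)}
These 16 distinct sets form the basis B.
Close under arbitrary unions to get τ_{X×Y}; counting gives |τ_{X×Y}| = 36.


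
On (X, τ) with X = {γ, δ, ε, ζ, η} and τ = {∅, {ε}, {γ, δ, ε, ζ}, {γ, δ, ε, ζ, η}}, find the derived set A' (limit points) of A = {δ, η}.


A' = {γ, ζ, η}

For each x ∈ X, list the open sets U ∈ τ with x ∈ U, then check whether U ∩ (A ∖ {x}) ≠ ∅ for every such U.
  x = γ: opens ∋ x are {γ, δ, ε, ζ}, {γ, δ, ε, ζ, η}; each meets A ∖ {γ}, so x IS a limit point.
  x = δ: open {γ, δ, ε, ζ} ∋ x has {γ, δ, ε, ζ} ∩ (A ∖ {δ}) = ∅, so x is NOT a limit point.
  x = ε: open {ε} ∋ x has {ε} ∩ (A ∖ {ε}) = ∅, so x is NOT a limit point.
  x = ζ: opens ∋ x are {γ, δ, ε, ζ}, {γ, δ, ε, ζ, η}; each meets A ∖ {ζ}, so x IS a limit point.
  x = η: opens ∋ x are {γ, δ, ε, ζ, η}; each meets A ∖ {η}, so x IS a limit point.
Collecting: A' = {γ, ζ, η}.


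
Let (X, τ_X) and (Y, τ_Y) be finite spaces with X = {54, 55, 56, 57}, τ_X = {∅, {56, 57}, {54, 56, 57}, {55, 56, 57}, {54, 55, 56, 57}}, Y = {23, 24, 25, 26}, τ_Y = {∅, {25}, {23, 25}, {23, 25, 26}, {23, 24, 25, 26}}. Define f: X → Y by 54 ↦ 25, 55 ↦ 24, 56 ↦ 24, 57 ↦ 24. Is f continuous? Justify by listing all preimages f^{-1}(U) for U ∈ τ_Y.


f is NOT continuous.

Compute f^{-1}(U) for each U ∈ τ_Y:
  U = ∅: f^{-1}(U) = ∅ ∈ τ_X ✓.
  U = {25}: f^{-1}(U) = {54} ∉ τ_X ✗.
  U = {23, 25}: f^{-1}(U) = {54} ∉ τ_X ✗.
  U = {23, 25, 26}: f^{-1}(U) = {54} ∉ τ_X ✗.
  U = {23, 24, 25, 26}: f^{-1}(U) = {54, 55, 56, 57} ∈ τ_X ✓.
Found U = {25} with f^{-1}(U) = {54} not in τ_X. Therefore f is NOT continuous.


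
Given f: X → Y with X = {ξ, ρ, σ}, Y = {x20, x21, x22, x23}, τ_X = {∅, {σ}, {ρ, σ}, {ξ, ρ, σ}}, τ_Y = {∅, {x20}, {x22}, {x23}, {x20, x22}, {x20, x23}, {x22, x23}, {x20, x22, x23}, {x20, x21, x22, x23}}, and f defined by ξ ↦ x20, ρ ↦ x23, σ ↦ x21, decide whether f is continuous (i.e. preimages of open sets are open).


f is NOT continuous.

Compute f^{-1}(U) for each U ∈ τ_Y:
  U = ∅: f^{-1}(U) = ∅ ∈ τ_X ✓.
  U = {x20}: f^{-1}(U) = {ξ} ∉ τ_X ✗.
  U = {x22}: f^{-1}(U) = ∅ ∈ τ_X ✓.
  U = {x23}: f^{-1}(U) = {ρ} ∉ τ_X ✗.
  U = {x20, x22}: f^{-1}(U) = {ξ} ∉ τ_X ✗.
  U = {x20, x23}: f^{-1}(U) = {ξ, ρ} ∉ τ_X ✗.
  U = {x22, x23}: f^{-1}(U) = {ρ} ∉ τ_X ✗.
  U = {x20, x22, x23}: f^{-1}(U) = {ξ, ρ} ∉ τ_X ✗.
  U = {x20, x21, x22, x23}: f^{-1}(U) = {ξ, ρ, σ} ∈ τ_X ✓.
Found U = {x20} with f^{-1}(U) = {ξ} not in τ_X. Therefore f is NOT continuous.


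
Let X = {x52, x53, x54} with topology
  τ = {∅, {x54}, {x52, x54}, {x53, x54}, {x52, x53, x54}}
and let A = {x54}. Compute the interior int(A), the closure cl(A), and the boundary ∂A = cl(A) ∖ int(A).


int(A) = {x54}, cl(A) = {x52, x53, x54}, ∂A = {x52, x53}.

Closed sets in (X, τ) are complements of opens:
  closed(X, τ) = {∅, {x52}, {x53}, {x52, x53}, {x52, x53, x54}}.
int(A) = ⋃ {U ∈ τ : U ⊆ A}. Opens contained in A: ∅, {x54}.
Taking the union of these: int(A) = {x54}.
cl(A) = ⋂ {C closed : A ⊆ C}. Closed sets containing A: {x52, x53, x54}.
Intersecting these: cl(A) = {x52, x53, x54}.
∂A = cl(A) ∖ int(A) = {x52, x53, x54} ∖ {x54} = {x52, x53}.
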